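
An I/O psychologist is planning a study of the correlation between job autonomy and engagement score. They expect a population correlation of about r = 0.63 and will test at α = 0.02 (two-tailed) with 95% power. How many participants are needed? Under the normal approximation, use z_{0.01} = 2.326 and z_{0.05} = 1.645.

n = 32

Fisher's z: C = ½·ln((1+r)/(1−r)) = ½·ln(4.4054) = 0.7414.
n = ((z_{α/2} + z_β)/C)² + 3.
(2.326 + 1.645) / 0.7414 = 3.971 / 0.7414 = 5.356.
n = 5.356² + 3 = 28.69 + 3 = 31.7.
Round up.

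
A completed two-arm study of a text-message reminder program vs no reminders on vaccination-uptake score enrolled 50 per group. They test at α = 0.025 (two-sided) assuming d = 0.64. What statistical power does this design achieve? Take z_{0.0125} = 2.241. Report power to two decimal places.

power ≈ 0.83

For two equal groups, power = Φ(d·√(n/2) − z_{α/2}).
d·√(n/2) = 0.64 × √(50/2) = 0.64 × 5.000 = 3.200.
z_β = 3.200 − 2.241 = 0.959.
Power = Φ(0.959) = 0.831.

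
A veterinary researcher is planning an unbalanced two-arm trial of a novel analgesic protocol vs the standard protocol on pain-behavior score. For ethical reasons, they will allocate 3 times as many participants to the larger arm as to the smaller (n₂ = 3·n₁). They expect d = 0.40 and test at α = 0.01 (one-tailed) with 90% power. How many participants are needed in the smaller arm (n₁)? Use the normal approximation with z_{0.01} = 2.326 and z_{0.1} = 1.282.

n₁ = 109

With allocation ratio k = n₂/n₁ = 3, Var(x̄₁−x̄₂) = σ²(1/n₁ + 1/(k·n₁)) = σ²·(k+1)/(k·n₁).
So n₁ = (1 + 1/k)·((z_{α} + z_β)/d)² = 1.333 × (3.608/0.40)².
n₁ = 1.333 × 81.36 = 108.5.
Round up: n₁ = 109, giving n₂ = 3 × 109 = 327.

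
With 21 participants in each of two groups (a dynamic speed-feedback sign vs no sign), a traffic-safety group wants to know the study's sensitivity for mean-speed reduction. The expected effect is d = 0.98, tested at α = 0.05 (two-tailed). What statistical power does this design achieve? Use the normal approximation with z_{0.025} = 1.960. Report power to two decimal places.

For two equal groups, power = Φ(d·√(n/2) − z_{α/2}).
d·√(n/2) = 0.98 × √(21/2) = 0.98 × 3.240 = 3.176.
z_β = 3.176 − 1.960 = 1.216.
Power = Φ(1.216) = 0.888.

power ≈ 0.89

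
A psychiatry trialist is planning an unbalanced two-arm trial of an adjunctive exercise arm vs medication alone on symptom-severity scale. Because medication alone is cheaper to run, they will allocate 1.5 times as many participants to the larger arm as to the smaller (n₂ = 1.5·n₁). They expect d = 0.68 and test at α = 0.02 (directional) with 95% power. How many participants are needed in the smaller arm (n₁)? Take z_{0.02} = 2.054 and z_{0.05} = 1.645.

n₁ = 50

With allocation ratio k = n₂/n₁ = 1.5, Var(x̄₁−x̄₂) = σ²(1/n₁ + 1/(k·n₁)) = σ²·(k+1)/(k·n₁).
So n₁ = (1 + 1/k)·((z_{α} + z_β)/d)² = 1.667 × (3.699/0.68)².
n₁ = 1.667 × 29.59 = 49.3.
Round up: n₁ = 50, giving n₂ = 1.5 × 50 = 75.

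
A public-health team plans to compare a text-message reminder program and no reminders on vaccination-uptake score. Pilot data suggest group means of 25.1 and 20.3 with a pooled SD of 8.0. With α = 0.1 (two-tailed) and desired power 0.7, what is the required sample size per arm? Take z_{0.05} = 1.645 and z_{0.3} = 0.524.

n = 27 per group

Cohen's d = |M₁ − M₂| / SD_pooled = |25.1 − 20.3| / 8.0 = 4.8 / 8.0 = 0.600.
For two independent groups with equal n: n = 2·((z_{α/2} + z_β) / d)².
z_{α/2} + z_β = 1.645 + 0.524 = 2.169.
n = 2 × (2.169 / 0.600)² = 2 × 3.615² = 2 × 13.07 = 26.1.
Round up to the next whole participant.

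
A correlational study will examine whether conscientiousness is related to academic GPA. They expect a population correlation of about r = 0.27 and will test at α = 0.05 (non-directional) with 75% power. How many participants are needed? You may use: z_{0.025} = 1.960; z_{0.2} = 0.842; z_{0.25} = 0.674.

n = 94

Fisher's z: C = ½·ln((1+r)/(1−r)) = ½·ln(1.7397) = 0.2769.
n = ((z_{α/2} + z_β)/C)² + 3.
(1.960 + 0.674) / 0.2769 = 2.634 / 0.2769 = 9.512.
n = 9.512² + 3 = 90.49 + 3 = 93.5.
Round up.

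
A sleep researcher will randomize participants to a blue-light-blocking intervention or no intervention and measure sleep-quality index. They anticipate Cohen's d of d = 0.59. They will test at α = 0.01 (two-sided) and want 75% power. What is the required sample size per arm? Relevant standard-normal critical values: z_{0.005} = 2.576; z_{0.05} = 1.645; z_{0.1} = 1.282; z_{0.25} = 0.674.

n = 61 per group

For two independent groups with equal n: n = 2·((z_{α/2} + z_β) / d)².
z_{α/2} + z_β = 2.576 + 0.674 = 3.250.
n = 2 × (3.250 / 0.59)² = 2 × 5.508² = 2 × 30.34 = 60.7.
Round up to the next whole participant.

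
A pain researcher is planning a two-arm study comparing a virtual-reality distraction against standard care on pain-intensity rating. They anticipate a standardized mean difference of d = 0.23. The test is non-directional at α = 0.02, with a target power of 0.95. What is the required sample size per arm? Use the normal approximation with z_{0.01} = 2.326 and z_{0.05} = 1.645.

For two independent groups with equal n: n = 2·((z_{α/2} + z_β) / d)².
z_{α/2} + z_β = 2.326 + 1.645 = 3.971.
n = 2 × (3.971 / 0.23)² = 2 × 17.265² = 2 × 298.09 = 596.2.
Round up to the next whole participant.

n = 597 per group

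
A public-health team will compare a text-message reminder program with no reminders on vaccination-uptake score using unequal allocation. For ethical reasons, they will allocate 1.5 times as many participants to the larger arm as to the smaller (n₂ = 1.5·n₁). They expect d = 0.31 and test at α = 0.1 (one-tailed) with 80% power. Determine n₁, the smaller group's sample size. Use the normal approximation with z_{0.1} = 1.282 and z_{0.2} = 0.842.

n₁ = 79

With allocation ratio k = n₂/n₁ = 1.5, Var(x̄₁−x̄₂) = σ²(1/n₁ + 1/(k·n₁)) = σ²·(k+1)/(k·n₁).
So n₁ = (1 + 1/k)·((z_{α} + z_β)/d)² = 1.667 × (2.124/0.31)².
n₁ = 1.667 × 46.94 = 78.2.
Round up: n₁ = 79, giving n₂ = ⌈1.5 × 79⌉ = ⌈118.5⌉ = 119.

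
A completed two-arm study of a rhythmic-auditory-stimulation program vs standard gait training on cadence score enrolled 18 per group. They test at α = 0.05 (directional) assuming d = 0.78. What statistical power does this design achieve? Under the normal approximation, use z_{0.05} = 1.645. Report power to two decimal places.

power ≈ 0.76

For two equal groups, power = Φ(d·√(n/2) − z_{α}).
d·√(n/2) = 0.78 × √(18/2) = 0.78 × 3.000 = 2.340.
z_β = 2.340 − 1.645 = 0.695.
Power = Φ(0.695) = 0.756.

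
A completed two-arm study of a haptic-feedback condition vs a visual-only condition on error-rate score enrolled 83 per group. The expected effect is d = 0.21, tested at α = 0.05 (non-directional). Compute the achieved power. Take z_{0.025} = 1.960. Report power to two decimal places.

For two equal groups, power = Φ(d·√(n/2) − z_{α/2}).
d·√(n/2) = 0.21 × √(83/2) = 0.21 × 6.442 = 1.353.
z_β = 1.353 − 1.960 = -0.607.
Power = Φ(-0.607) = 0.272.

power ≈ 0.27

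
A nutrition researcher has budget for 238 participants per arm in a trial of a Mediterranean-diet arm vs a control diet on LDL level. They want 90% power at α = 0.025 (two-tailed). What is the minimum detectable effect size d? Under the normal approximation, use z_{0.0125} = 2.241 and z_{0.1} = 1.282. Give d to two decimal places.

For two independent groups of n = 238 each: d_min = (z_{α/2} + z_β)·√(2/n).
z-sum = 2.241 + 1.282 = 3.523.
d_min = 3.523 × √(2/238) = 3.523 × 0.0917 = 0.323.

d_min ≈ 0.32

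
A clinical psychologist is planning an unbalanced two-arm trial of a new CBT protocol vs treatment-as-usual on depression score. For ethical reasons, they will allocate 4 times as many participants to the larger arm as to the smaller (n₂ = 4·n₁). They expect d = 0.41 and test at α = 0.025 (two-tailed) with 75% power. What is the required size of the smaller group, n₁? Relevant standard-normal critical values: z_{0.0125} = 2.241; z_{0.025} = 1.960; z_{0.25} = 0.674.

With allocation ratio k = n₂/n₁ = 4, Var(x̄₁−x̄₂) = σ²(1/n₁ + 1/(k·n₁)) = σ²·(k+1)/(k·n₁).
So n₁ = (1 + 1/k)·((z_{α/2} + z_β)/d)² = 1.250 × (2.915/0.41)².
n₁ = 1.250 × 50.55 = 63.2.
Round up: n₁ = 64, giving n₂ = 4 × 64 = 256.

n₁ = 64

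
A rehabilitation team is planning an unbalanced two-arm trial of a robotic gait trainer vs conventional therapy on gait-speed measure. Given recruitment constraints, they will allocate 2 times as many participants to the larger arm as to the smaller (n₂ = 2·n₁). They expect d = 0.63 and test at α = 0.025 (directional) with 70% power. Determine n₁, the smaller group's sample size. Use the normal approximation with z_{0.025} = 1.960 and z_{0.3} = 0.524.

With allocation ratio k = n₂/n₁ = 2, Var(x̄₁−x̄₂) = σ²(1/n₁ + 1/(k·n₁)) = σ²·(k+1)/(k·n₁).
So n₁ = (1 + 1/k)·((z_{α} + z_β)/d)² = 1.500 × (2.484/0.63)².
n₁ = 1.500 × 15.55 = 23.3.
Round up: n₁ = 24, giving n₂ = 2 × 24 = 48.

n₁ = 24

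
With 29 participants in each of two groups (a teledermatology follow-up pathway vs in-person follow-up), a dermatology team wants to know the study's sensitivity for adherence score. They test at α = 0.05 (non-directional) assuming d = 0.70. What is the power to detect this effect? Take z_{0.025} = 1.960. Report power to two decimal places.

power ≈ 0.76

For two equal groups, power = Φ(d·√(n/2) − z_{α/2}).
d·√(n/2) = 0.70 × √(29/2) = 0.70 × 3.808 = 2.666.
z_β = 2.666 − 1.960 = 0.706.
Power = Φ(0.706) = 0.760.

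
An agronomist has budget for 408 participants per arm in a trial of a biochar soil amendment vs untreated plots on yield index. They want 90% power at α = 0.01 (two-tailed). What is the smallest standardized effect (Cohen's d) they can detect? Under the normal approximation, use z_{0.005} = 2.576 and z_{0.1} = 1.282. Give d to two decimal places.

d_min ≈ 0.27

For two independent groups of n = 408 each: d_min = (z_{α/2} + z_β)·√(2/n).
z-sum = 2.576 + 1.282 = 3.858.
d_min = 3.858 × √(2/408) = 3.858 × 0.0700 = 0.270.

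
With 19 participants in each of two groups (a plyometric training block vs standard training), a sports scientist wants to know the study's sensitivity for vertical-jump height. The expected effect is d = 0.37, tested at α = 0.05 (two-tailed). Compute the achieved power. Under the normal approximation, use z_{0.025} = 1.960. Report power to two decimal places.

For two equal groups, power = Φ(d·√(n/2) − z_{α/2}).
d·√(n/2) = 0.37 × √(19/2) = 0.37 × 3.082 = 1.140.
z_β = 1.140 − 1.960 = -0.820.
Power = Φ(-0.820) = 0.206.

power ≈ 0.21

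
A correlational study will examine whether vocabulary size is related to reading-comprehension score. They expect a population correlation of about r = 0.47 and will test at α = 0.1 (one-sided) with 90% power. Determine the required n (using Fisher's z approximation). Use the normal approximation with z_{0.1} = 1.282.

n = 29

Fisher's z: C = ½·ln((1+r)/(1−r)) = ½·ln(2.7736) = 0.5101.
n = ((z_{α} + z_β)/C)² + 3.
(1.282 + 1.282) / 0.5101 = 2.564 / 0.5101 = 5.026.
n = 5.026² + 3 = 25.27 + 3 = 28.3.
Round up.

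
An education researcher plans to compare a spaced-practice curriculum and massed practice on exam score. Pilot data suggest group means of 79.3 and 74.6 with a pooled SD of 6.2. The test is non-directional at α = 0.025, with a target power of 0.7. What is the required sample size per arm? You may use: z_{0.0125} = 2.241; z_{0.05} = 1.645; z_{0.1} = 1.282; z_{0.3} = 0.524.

Cohen's d = |M₁ − M₂| / SD_pooled = |79.3 − 74.6| / 6.2 = 4.7 / 6.2 = 0.758.
For two independent groups with equal n: n = 2·((z_{α/2} + z_β) / d)².
z_{α/2} + z_β = 2.241 + 0.524 = 2.765.
n = 2 × (2.765 / 0.758)² = 2 × 3.648² = 2 × 13.31 = 26.6.
Round up to the next whole participant.

n = 27 per group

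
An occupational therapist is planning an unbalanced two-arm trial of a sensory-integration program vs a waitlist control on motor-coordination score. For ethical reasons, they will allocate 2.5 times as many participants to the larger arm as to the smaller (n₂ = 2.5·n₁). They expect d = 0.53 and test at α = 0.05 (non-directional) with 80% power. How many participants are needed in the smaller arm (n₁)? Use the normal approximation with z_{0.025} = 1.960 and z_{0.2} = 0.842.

With allocation ratio k = n₂/n₁ = 2.5, Var(x̄₁−x̄₂) = σ²(1/n₁ + 1/(k·n₁)) = σ²·(k+1)/(k·n₁).
So n₁ = (1 + 1/k)·((z_{α/2} + z_β)/d)² = 1.400 × (2.802/0.53)².
n₁ = 1.400 × 27.95 = 39.1.
Round up: n₁ = 40, giving n₂ = 2.5 × 40 = 100.

n₁ = 40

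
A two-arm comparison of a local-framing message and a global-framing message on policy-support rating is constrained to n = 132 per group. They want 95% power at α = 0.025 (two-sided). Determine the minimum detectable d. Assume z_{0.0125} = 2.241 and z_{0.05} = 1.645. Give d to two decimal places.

d_min ≈ 0.48

For two independent groups of n = 132 each: d_min = (z_{α/2} + z_β)·√(2/n).
z-sum = 2.241 + 1.645 = 3.886.
d_min = 3.886 × √(2/132) = 3.886 × 0.1231 = 0.478.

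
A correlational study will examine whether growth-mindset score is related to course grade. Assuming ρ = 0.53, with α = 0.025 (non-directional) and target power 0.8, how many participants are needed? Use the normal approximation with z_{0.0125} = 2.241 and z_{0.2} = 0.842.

Fisher's z: C = ½·ln((1+r)/(1−r)) = ½·ln(3.2553) = 0.5901.
n = ((z_{α/2} + z_β)/C)² + 3.
(2.241 + 0.842) / 0.5901 = 3.083 / 0.5901 = 5.225.
n = 5.225² + 3 = 27.30 + 3 = 30.3.
Round up.

n = 31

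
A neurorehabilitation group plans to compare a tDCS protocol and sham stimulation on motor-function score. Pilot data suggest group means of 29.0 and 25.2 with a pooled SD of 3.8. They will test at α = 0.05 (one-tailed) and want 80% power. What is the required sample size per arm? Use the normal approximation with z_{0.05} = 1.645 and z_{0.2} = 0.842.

Cohen's d = |M₁ − M₂| / SD_pooled = |29.0 − 25.2| / 3.8 = 3.8 / 3.8 = 1.000.
For two independent groups with equal n: n = 2·((z_{α} + z_β) / d)².
z_{α} + z_β = 1.645 + 0.842 = 2.487.
n = 2 × (2.487 / 1.000)² = 2 × 2.487² = 2 × 6.19 = 12.4.
Round up to the next whole participant.

n = 13 per group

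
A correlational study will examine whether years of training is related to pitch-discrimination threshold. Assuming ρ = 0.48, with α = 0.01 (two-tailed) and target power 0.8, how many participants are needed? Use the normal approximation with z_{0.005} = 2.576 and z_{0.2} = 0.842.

Fisher's z: C = ½·ln((1+r)/(1−r)) = ½·ln(2.8462) = 0.5230.
n = ((z_{α/2} + z_β)/C)² + 3.
(2.576 + 0.842) / 0.5230 = 3.418 / 0.5230 = 6.535.
n = 6.535² + 3 = 42.71 + 3 = 45.7.
Round up.

n = 46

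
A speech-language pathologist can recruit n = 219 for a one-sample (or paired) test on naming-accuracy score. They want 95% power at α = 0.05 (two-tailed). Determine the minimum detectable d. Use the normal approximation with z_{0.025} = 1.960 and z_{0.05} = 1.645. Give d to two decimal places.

d_min ≈ 0.24

For a single sample (or paired design) of n = 219: d_min = (z_{α/2} + z_β)/√n.
z-sum = 1.960 + 1.645 = 3.605.
d_min = 3.605 / √219 = 3.605 / 14.799 = 0.244.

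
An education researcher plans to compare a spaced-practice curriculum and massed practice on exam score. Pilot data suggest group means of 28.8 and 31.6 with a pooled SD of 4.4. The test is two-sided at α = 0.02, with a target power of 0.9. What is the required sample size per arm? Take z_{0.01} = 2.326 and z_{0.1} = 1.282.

n = 65 per group

Cohen's d = |M₁ − M₂| / SD_pooled = |28.8 − 31.6| / 4.4 = 2.8 / 4.4 = 0.636.
For two independent groups with equal n: n = 2·((z_{α/2} + z_β) / d)².
z_{α/2} + z_β = 2.326 + 1.282 = 3.608.
n = 2 × (3.608 / 0.636)² = 2 × 5.673² = 2 × 32.18 = 64.4.
Round up to the next whole participant.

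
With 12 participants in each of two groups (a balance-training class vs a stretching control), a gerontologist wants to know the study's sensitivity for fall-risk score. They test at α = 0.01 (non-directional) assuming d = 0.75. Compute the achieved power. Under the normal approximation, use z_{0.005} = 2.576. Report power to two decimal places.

For two equal groups, power = Φ(d·√(n/2) − z_{α/2}).
d·√(n/2) = 0.75 × √(12/2) = 0.75 × 2.449 = 1.837.
z_β = 1.837 − 2.576 = -0.739.
Power = Φ(-0.739) = 0.230.

power ≈ 0.23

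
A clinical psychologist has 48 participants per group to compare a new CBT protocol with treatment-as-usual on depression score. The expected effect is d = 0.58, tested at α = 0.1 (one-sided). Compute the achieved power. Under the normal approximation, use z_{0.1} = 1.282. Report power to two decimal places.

For two equal groups, power = Φ(d·√(n/2) − z_{α}).
d·√(n/2) = 0.58 × √(48/2) = 0.58 × 4.899 = 2.841.
z_β = 2.841 − 1.282 = 1.559.
Power = Φ(1.559) = 0.941.

power ≈ 0.94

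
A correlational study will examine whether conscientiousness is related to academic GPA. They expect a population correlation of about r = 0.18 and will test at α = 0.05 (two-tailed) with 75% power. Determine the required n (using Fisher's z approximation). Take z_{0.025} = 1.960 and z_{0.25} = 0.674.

n = 213

Fisher's z: C = ½·ln((1+r)/(1−r)) = ½·ln(1.4390) = 0.1820.
n = ((z_{α/2} + z_β)/C)² + 3.
(1.960 + 0.674) / 0.1820 = 2.634 / 0.1820 = 14.473.
n = 14.473² + 3 = 209.45 + 3 = 212.5.
Round up.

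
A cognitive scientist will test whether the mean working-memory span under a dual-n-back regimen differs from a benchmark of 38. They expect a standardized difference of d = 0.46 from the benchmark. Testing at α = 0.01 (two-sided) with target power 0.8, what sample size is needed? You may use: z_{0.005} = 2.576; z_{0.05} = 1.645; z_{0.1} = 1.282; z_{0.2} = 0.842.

n = 56

For a one-sample test: n = ((z_{α/2} + z_β) / d)².
z_{α/2} + z_β = 2.576 + 0.842 = 3.418.
n = (3.418 / 0.46)² = 7.430² = 55.21.
Round up.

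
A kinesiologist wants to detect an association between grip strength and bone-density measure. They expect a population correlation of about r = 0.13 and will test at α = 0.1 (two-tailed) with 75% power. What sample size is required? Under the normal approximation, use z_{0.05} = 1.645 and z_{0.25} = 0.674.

Fisher's z: C = ½·ln((1+r)/(1−r)) = ½·ln(1.2989) = 0.1307.
n = ((z_{α/2} + z_β)/C)² + 3.
(1.645 + 0.674) / 0.1307 = 2.319 / 0.1307 = 17.743.
n = 17.743² + 3 = 314.81 + 3 = 317.8.
Round up.

n = 318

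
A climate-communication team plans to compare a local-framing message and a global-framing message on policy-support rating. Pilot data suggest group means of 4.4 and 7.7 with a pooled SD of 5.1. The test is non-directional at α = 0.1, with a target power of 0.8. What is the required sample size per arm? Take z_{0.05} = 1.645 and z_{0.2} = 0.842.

Cohen's d = |M₁ − M₂| / SD_pooled = |4.4 − 7.7| / 5.1 = 3.3 / 5.1 = 0.647.
For two independent groups with equal n: n = 2·((z_{α/2} + z_β) / d)².
z_{α/2} + z_β = 1.645 + 0.842 = 2.487.
n = 2 × (2.487 / 0.647)² = 2 × 3.844² = 2 × 14.78 = 29.6.
Round up to the next whole participant.

n = 30 per group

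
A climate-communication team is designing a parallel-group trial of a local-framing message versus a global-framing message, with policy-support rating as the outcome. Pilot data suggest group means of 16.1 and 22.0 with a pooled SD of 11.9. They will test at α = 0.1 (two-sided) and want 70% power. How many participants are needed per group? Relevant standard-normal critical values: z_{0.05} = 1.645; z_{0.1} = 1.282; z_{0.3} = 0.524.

n = 39 per group

Cohen's d = |M₁ − M₂| / SD_pooled = |16.1 − 22.0| / 11.9 = 5.9 / 11.9 = 0.496.
For two independent groups with equal n: n = 2·((z_{α/2} + z_β) / d)².
z_{α/2} + z_β = 1.645 + 0.524 = 2.169.
n = 2 × (2.169 / 0.496)² = 2 × 4.373² = 2 × 19.12 = 38.2.
Round up to the next whole participant.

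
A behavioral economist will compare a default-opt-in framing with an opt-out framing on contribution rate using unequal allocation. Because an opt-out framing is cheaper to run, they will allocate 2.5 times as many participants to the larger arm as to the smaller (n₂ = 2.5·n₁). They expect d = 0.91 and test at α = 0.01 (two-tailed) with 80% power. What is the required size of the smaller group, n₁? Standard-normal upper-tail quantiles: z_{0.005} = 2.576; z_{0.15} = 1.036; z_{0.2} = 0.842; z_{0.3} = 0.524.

n₁ = 20

With allocation ratio k = n₂/n₁ = 2.5, Var(x̄₁−x̄₂) = σ²(1/n₁ + 1/(k·n₁)) = σ²·(k+1)/(k·n₁).
So n₁ = (1 + 1/k)·((z_{α/2} + z_β)/d)² = 1.400 × (3.418/0.91)².
n₁ = 1.400 × 14.11 = 19.8.
Round up: n₁ = 20, giving n₂ = 2.5 × 20 = 50.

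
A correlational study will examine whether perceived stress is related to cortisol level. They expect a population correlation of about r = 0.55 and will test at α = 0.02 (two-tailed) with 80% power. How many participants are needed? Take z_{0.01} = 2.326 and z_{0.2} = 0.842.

Fisher's z: C = ½·ln((1+r)/(1−r)) = ½·ln(3.4444) = 0.6184.
n = ((z_{α/2} + z_β)/C)² + 3.
(2.326 + 0.842) / 0.6184 = 3.168 / 0.6184 = 5.123.
n = 5.123² + 3 = 26.24 + 3 = 29.2.
Round up.

n = 30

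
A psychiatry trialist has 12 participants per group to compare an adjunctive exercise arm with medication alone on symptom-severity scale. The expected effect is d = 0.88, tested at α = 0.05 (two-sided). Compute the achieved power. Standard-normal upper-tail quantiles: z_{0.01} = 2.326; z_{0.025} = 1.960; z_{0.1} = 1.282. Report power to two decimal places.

For two equal groups, power = Φ(d·√(n/2) − z_{α/2}).
d·√(n/2) = 0.88 × √(12/2) = 0.88 × 2.449 = 2.156.
z_β = 2.156 − 1.960 = 0.196.
Power = Φ(0.196) = 0.578.

power ≈ 0.58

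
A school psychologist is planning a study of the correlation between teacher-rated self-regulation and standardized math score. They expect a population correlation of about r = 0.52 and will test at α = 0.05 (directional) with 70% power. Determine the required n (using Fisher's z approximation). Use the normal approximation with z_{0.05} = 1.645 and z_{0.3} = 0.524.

n = 18

Fisher's z: C = ½·ln((1+r)/(1−r)) = ½·ln(3.1667) = 0.5763.
n = ((z_{α} + z_β)/C)² + 3.
(1.645 + 0.524) / 0.5763 = 2.169 / 0.5763 = 3.764.
n = 3.764² + 3 = 14.17 + 3 = 17.2.
Round up.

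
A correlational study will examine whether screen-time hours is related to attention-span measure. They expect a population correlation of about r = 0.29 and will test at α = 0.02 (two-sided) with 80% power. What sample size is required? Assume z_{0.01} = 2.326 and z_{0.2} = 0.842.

n = 116

Fisher's z: C = ½·ln((1+r)/(1−r)) = ½·ln(1.8169) = 0.2986.
n = ((z_{α/2} + z_β)/C)² + 3.
(2.326 + 0.842) / 0.2986 = 3.168 / 0.2986 = 10.610.
n = 10.610² + 3 = 112.56 + 3 = 115.6.
Round up.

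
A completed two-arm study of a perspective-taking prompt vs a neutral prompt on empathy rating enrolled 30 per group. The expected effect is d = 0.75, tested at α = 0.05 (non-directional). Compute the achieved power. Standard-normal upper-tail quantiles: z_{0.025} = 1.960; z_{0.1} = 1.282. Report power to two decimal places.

For two equal groups, power = Φ(d·√(n/2) − z_{α/2}).
d·√(n/2) = 0.75 × √(30/2) = 0.75 × 3.873 = 2.905.
z_β = 2.905 − 1.960 = 0.945.
Power = Φ(0.945) = 0.828.

power ≈ 0.83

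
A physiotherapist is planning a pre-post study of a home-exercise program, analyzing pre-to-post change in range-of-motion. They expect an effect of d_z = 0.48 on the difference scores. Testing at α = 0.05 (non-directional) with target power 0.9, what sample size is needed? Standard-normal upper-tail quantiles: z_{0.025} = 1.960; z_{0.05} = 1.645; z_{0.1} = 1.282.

n = 46 pairs

For a paired (one-sample on differences) test: n = ((z_{α/2} + z_β) / d)².
z_{α/2} + z_β = 1.960 + 1.282 = 3.242.
n = (3.242 / 0.48)² = 6.754² = 45.62.
Round up.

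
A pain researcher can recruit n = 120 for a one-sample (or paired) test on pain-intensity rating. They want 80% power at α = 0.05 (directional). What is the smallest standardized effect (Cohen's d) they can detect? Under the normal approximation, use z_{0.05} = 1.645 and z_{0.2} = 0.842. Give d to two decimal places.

For a single sample (or paired design) of n = 120: d_min = (z_{α} + z_β)/√n.
z-sum = 1.645 + 0.842 = 2.487.
d_min = 2.487 / √120 = 2.487 / 10.954 = 0.227.

d_min ≈ 0.23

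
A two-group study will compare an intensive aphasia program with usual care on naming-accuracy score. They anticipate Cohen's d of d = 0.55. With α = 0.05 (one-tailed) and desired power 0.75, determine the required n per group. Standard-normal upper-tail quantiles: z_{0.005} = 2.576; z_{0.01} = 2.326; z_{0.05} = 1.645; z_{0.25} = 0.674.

n = 36 per group

For two independent groups with equal n: n = 2·((z_{α} + z_β) / d)².
z_{α} + z_β = 1.645 + 0.674 = 2.319.
n = 2 × (2.319 / 0.55)² = 2 × 4.216² = 2 × 17.78 = 35.6.
Round up to the next whole participant.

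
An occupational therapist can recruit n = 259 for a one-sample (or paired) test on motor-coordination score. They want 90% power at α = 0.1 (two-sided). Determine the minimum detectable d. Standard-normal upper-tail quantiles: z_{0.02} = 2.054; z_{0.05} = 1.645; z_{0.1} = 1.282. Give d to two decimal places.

d_min ≈ 0.18

For a single sample (or paired design) of n = 259: d_min = (z_{α/2} + z_β)/√n.
z-sum = 1.645 + 1.282 = 2.927.
d_min = 2.927 / √259 = 2.927 / 16.093 = 0.182.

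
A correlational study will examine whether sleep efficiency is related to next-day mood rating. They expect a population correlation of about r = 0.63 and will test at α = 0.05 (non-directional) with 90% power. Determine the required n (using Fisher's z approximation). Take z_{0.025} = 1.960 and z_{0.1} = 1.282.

n = 23

Fisher's z: C = ½·ln((1+r)/(1−r)) = ½·ln(4.4054) = 0.7414.
n = ((z_{α/2} + z_β)/C)² + 3.
(1.960 + 1.282) / 0.7414 = 3.242 / 0.7414 = 4.373.
n = 4.373² + 3 = 19.12 + 3 = 22.1.
Round up.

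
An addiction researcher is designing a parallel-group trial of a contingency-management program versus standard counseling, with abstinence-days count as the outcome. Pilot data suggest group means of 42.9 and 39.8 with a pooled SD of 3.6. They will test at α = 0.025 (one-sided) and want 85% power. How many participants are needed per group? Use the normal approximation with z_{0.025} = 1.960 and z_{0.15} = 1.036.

Cohen's d = |M₁ − M₂| / SD_pooled = |42.9 − 39.8| / 3.6 = 3.1 / 3.6 = 0.861.
For two independent groups with equal n: n = 2·((z_{α} + z_β) / d)².
z_{α} + z_β = 1.960 + 1.036 = 2.996.
n = 2 × (2.996 / 0.861)² = 2 × 3.480² = 2 × 12.11 = 24.2.
Round up to the next whole participant.

n = 25 per group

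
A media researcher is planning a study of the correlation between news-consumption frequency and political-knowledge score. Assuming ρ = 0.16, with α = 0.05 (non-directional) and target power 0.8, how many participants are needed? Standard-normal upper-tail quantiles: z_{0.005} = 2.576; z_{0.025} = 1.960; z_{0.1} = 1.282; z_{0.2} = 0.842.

n = 305

Fisher's z: C = ½·ln((1+r)/(1−r)) = ½·ln(1.3810) = 0.1614.
n = ((z_{α/2} + z_β)/C)² + 3.
(1.960 + 0.842) / 0.1614 = 2.802 / 0.1614 = 17.361.
n = 17.361² + 3 = 301.39 + 3 = 304.4.
Round up.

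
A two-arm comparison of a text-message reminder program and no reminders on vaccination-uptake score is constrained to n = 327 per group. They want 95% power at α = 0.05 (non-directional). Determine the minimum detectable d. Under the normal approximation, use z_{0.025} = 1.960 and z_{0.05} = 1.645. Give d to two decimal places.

d_min ≈ 0.28

For two independent groups of n = 327 each: d_min = (z_{α/2} + z_β)·√(2/n).
z-sum = 1.960 + 1.645 = 3.605.
d_min = 3.605 × √(2/327) = 3.605 × 0.0782 = 0.282.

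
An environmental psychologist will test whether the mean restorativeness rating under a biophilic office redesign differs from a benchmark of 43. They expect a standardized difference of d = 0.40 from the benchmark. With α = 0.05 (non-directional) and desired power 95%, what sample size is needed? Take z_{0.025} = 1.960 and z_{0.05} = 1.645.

For a one-sample test: n = ((z_{α/2} + z_β) / d)².
z_{α/2} + z_β = 1.960 + 1.645 = 3.605.
n = (3.605 / 0.40)² = 9.012² = 81.23.
Round up.

n = 82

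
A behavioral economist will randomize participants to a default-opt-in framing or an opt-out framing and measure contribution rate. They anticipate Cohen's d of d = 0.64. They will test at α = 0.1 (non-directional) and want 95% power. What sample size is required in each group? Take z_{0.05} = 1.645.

n = 53 per group

For two independent groups with equal n: n = 2·((z_{α/2} + z_β) / d)².
z_{α/2} + z_β = 1.645 + 1.645 = 3.290.
n = 2 × (3.290 / 0.64)² = 2 × 5.141² = 2 × 26.43 = 52.9.
Round up to the next whole participant.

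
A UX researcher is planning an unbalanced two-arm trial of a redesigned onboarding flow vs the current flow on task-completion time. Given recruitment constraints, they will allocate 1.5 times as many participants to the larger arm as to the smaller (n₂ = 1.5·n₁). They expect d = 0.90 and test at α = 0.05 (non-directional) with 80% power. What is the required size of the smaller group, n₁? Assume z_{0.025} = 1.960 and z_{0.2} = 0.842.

With allocation ratio k = n₂/n₁ = 1.5, Var(x̄₁−x̄₂) = σ²(1/n₁ + 1/(k·n₁)) = σ²·(k+1)/(k·n₁).
So n₁ = (1 + 1/k)·((z_{α/2} + z_β)/d)² = 1.667 × (2.802/0.90)².
n₁ = 1.667 × 9.69 = 16.2.
Round up: n₁ = 17, giving n₂ = ⌈1.5 × 17⌉ = ⌈25.5⌉ = 26.

n₁ = 17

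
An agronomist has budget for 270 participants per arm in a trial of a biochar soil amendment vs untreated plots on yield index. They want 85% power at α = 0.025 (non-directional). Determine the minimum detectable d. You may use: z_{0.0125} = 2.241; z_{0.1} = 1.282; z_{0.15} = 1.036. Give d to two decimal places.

For two independent groups of n = 270 each: d_min = (z_{α/2} + z_β)·√(2/n).
z-sum = 2.241 + 1.036 = 3.277.
d_min = 3.277 × √(2/270) = 3.277 × 0.0861 = 0.282.

d_min ≈ 0.28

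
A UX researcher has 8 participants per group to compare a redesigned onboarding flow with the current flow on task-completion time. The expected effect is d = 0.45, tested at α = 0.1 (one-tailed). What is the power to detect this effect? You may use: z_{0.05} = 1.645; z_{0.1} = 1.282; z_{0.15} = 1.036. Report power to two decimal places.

For two equal groups, power = Φ(d·√(n/2) − z_{α}).
d·√(n/2) = 0.45 × √(8/2) = 0.45 × 2.000 = 0.900.
z_β = 0.900 − 1.282 = -0.382.
Power = Φ(-0.382) = 0.351.

power ≈ 0.35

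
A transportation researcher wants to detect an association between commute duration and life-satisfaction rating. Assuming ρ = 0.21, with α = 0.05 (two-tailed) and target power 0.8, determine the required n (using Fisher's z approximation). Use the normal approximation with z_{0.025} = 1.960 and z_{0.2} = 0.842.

n = 176

Fisher's z: C = ½·ln((1+r)/(1−r)) = ½·ln(1.5316) = 0.2132.
n = ((z_{α/2} + z_β)/C)² + 3.
(1.960 + 0.842) / 0.2132 = 2.802 / 0.2132 = 13.143.
n = 13.143² + 3 = 172.73 + 3 = 175.7.
Round up.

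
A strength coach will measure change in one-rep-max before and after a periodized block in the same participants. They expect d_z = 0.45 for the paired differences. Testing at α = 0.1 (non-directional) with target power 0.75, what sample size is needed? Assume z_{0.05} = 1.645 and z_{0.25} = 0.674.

n = 27 pairs

For a paired (one-sample on differences) test: n = ((z_{α/2} + z_β) / d)².
z_{α/2} + z_β = 1.645 + 0.674 = 2.319.
n = (2.319 / 0.45)² = 5.153² = 26.56.
Round up.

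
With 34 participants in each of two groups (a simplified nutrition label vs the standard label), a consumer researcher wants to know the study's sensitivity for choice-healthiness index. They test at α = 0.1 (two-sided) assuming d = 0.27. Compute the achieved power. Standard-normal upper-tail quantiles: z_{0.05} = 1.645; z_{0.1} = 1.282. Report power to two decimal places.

For two equal groups, power = Φ(d·√(n/2) − z_{α/2}).
d·√(n/2) = 0.27 × √(34/2) = 0.27 × 4.123 = 1.113.
z_β = 1.113 − 1.645 = -0.532.
Power = Φ(-0.532) = 0.297.

power ≈ 0.30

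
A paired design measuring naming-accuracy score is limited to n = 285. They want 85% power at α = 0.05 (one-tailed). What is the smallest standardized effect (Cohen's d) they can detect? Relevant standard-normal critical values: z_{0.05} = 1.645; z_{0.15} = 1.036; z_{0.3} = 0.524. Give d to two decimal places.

d_min ≈ 0.16

For a single sample (or paired design) of n = 285: d_min = (z_{α} + z_β)/√n.
z-sum = 1.645 + 1.036 = 2.681.
d_min = 2.681 / √285 = 2.681 / 16.882 = 0.159.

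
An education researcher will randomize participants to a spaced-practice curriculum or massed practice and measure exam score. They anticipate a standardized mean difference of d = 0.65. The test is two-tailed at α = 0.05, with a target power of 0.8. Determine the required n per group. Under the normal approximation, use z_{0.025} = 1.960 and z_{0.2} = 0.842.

For two independent groups with equal n: n = 2·((z_{α/2} + z_β) / d)².
z_{α/2} + z_β = 1.960 + 0.842 = 2.802.
n = 2 × (2.802 / 0.65)² = 2 × 4.311² = 2 × 18.58 = 37.2.
Round up to the next whole participant.

n = 38 per group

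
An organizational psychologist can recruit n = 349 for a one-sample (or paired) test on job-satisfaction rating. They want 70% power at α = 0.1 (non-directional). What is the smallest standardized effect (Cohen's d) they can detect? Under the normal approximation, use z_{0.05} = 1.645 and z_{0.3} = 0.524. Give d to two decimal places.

d_min ≈ 0.12

For a single sample (or paired design) of n = 349: d_min = (z_{α/2} + z_β)/√n.
z-sum = 1.645 + 0.524 = 2.169.
d_min = 2.169 / √349 = 2.169 / 18.682 = 0.116.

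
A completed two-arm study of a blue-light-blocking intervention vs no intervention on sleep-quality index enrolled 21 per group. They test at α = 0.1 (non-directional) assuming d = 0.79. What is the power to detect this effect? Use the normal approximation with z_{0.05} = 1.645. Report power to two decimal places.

For two equal groups, power = Φ(d·√(n/2) − z_{α/2}).
d·√(n/2) = 0.79 × √(21/2) = 0.79 × 3.240 = 2.560.
z_β = 2.560 − 1.645 = 0.915.
Power = Φ(0.915) = 0.820.

power ≈ 0.82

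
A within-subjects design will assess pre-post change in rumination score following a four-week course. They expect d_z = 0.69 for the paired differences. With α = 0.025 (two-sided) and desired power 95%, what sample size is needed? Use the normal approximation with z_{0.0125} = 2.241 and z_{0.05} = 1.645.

For a paired (one-sample on differences) test: n = ((z_{α/2} + z_β) / d)².
z_{α/2} + z_β = 2.241 + 1.645 = 3.886.
n = (3.886 / 0.69)² = 5.632² = 31.72.
Round up.

n = 32 pairs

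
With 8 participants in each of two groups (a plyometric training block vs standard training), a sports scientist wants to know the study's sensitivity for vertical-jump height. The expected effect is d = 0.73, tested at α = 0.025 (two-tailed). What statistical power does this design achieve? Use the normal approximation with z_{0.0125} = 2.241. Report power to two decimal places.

power ≈ 0.22

For two equal groups, power = Φ(d·√(n/2) − z_{α/2}).
d·√(n/2) = 0.73 × √(8/2) = 0.73 × 2.000 = 1.460.
z_β = 1.460 − 2.241 = -0.781.
Power = Φ(-0.781) = 0.217.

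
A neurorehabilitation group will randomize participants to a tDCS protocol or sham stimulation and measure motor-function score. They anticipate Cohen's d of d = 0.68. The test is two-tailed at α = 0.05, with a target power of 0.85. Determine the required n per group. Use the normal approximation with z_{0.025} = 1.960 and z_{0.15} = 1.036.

For two independent groups with equal n: n = 2·((z_{α/2} + z_β) / d)².
z_{α/2} + z_β = 1.960 + 1.036 = 2.996.
n = 2 × (2.996 / 0.68)² = 2 × 4.406² = 2 × 19.41 = 38.8.
Round up to the next whole participant.

n = 39 per group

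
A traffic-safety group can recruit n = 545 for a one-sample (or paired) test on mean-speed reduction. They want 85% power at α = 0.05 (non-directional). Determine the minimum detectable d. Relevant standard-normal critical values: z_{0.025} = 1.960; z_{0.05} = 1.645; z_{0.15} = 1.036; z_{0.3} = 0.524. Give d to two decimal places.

For a single sample (or paired design) of n = 545: d_min = (z_{α/2} + z_β)/√n.
z-sum = 1.960 + 1.036 = 2.996.
d_min = 2.996 / √545 = 2.996 / 23.345 = 0.128.

d_min ≈ 0.13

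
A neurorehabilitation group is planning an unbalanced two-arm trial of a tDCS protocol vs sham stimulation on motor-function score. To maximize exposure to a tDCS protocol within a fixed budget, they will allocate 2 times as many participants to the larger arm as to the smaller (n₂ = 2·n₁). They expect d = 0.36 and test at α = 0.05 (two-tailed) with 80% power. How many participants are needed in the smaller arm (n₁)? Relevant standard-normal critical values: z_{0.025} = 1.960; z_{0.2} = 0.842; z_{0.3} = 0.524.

With allocation ratio k = n₂/n₁ = 2, Var(x̄₁−x̄₂) = σ²(1/n₁ + 1/(k·n₁)) = σ²·(k+1)/(k·n₁).
So n₁ = (1 + 1/k)·((z_{α/2} + z_β)/d)² = 1.500 × (2.802/0.36)².
n₁ = 1.500 × 60.58 = 90.9.
Round up: n₁ = 91, giving n₂ = 2 × 91 = 182.

n₁ = 91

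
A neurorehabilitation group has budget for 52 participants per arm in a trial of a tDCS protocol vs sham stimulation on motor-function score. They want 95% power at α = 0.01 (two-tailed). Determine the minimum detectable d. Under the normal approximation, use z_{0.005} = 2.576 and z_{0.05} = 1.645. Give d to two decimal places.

d_min ≈ 0.83

For two independent groups of n = 52 each: d_min = (z_{α/2} + z_β)·√(2/n).
z-sum = 2.576 + 1.645 = 4.221.
d_min = 4.221 × √(2/52) = 4.221 × 0.1961 = 0.828.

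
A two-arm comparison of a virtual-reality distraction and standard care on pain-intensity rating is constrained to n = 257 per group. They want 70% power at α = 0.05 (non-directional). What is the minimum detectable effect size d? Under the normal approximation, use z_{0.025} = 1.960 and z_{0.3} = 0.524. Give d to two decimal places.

For two independent groups of n = 257 each: d_min = (z_{α/2} + z_β)·√(2/n).
z-sum = 1.960 + 0.524 = 2.484.
d_min = 2.484 × √(2/257) = 2.484 × 0.0882 = 0.219.

d_min ≈ 0.22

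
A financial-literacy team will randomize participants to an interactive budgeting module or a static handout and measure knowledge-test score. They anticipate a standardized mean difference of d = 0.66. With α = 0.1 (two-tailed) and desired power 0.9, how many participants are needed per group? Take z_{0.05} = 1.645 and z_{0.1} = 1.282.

n = 40 per group

For two independent groups with equal n: n = 2·((z_{α/2} + z_β) / d)².
z_{α/2} + z_β = 1.645 + 1.282 = 2.927.
n = 2 × (2.927 / 0.66)² = 2 × 4.435² = 2 × 19.67 = 39.3.
Round up to the next whole participant.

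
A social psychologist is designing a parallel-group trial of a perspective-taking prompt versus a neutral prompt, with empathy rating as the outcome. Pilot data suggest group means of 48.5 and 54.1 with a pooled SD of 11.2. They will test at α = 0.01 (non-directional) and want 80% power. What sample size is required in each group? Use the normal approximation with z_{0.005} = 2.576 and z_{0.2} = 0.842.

Cohen's d = |M₁ − M₂| / SD_pooled = |48.5 − 54.1| / 11.2 = 5.6 / 11.2 = 0.500.
For two independent groups with equal n: n = 2·((z_{α/2} + z_β) / d)².
z_{α/2} + z_β = 2.576 + 0.842 = 3.418.
n = 2 × (3.418 / 0.500)² = 2 × 6.836² = 2 × 46.73 = 93.5.
Round up to the next whole participant.

n = 94 per group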